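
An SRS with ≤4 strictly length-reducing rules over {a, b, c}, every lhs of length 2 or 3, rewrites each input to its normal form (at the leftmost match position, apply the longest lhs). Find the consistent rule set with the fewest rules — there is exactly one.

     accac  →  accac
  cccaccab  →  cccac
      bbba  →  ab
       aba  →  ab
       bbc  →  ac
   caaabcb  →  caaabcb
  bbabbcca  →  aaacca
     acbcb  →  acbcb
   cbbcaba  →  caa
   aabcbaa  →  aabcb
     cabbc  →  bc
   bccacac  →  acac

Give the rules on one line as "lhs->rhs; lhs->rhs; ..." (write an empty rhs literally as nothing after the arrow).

  | accac
  | cccaccab => cccac
  | bbba => aba => ab
  | aba => ab

ba->b; bb->a; bcc->; cab->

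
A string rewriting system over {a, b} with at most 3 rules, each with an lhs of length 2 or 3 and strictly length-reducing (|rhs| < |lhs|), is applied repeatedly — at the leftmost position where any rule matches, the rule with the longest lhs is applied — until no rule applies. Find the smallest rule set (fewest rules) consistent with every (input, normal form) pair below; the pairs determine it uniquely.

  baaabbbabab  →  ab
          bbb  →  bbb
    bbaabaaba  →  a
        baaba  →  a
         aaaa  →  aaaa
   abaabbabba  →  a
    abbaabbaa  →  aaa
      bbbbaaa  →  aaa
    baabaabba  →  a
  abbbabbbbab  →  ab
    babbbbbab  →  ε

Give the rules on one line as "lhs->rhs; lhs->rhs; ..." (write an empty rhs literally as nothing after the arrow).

aab->; ba->a

  | baaabbbabab => aaabbbabab => abbabab => ababab => aabab => ab
  | bbb
  | bbaabaaba => baabaaba => aabaaba => aaba => a
  | baaba => aaba => a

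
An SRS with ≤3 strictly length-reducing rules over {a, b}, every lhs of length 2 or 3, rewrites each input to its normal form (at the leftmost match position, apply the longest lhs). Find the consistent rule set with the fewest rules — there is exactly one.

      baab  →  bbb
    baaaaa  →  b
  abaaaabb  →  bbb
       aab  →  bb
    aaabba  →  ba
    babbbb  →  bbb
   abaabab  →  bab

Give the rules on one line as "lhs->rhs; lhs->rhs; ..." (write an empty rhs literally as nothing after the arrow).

  | baab => bbb
  | baaaaa => bbaaa => aa => b
  | abaaaabb => abbaabb => aabb => bbb
  | aab => bb

aa->b; abb->; bba->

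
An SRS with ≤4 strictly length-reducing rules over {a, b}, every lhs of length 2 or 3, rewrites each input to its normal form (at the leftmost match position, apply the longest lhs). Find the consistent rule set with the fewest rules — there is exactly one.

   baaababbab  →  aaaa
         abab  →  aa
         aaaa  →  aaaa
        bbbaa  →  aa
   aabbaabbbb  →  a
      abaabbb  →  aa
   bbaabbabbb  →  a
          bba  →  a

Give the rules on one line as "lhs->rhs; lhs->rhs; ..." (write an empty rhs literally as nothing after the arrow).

  | baaababbab => aaababbab => aaaabbab => aaaab => aaaa
  | abab => aab => aa
  | aaaa
  | bbbaa => bbaa => baa => aa

ab->a; abb->; ba->a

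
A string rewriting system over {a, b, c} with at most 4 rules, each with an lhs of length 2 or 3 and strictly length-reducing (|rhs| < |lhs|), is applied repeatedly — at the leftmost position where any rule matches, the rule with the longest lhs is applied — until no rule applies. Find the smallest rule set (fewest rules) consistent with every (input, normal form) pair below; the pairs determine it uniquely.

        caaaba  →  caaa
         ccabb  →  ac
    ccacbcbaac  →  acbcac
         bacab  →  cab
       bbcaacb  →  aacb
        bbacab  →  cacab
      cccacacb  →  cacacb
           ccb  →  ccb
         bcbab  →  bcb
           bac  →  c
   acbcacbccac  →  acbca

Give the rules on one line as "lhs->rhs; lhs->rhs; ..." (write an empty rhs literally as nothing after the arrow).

acc->a; ba->; bb->c; cca->a

  | caaaba => caaa
  | ccabb => abb => ac
  | ccacbcbaac => acbcbaac => acbcac
  | bacab => cab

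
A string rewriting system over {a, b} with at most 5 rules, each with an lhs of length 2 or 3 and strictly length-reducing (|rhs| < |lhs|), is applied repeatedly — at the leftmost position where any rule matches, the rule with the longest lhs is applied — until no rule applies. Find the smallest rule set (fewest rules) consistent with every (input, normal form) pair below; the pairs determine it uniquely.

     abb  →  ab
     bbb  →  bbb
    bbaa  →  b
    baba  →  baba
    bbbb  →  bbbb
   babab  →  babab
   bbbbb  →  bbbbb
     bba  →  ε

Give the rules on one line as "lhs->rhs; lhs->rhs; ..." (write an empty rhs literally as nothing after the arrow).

  | abb => ab
  | bbb
  | bbaa => aaa => b
  | baba

aa->; aaa->b; abb->ab; bba->aa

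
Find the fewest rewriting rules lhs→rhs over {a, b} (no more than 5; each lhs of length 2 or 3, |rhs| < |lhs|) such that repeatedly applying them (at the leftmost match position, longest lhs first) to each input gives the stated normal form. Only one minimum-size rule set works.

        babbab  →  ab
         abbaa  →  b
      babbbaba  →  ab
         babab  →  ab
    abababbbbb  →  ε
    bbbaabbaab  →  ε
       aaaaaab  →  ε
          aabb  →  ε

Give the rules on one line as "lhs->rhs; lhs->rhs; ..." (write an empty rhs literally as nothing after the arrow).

  | babbab => bbbab => bbab => ab
  | abbaa => aaa => ba => b
  | babbbaba => bbbbaba => bbbaba => bbaba => aba => ab
  | babab => bbab => ab

aa->b; ba->b; bb->; bbb->bb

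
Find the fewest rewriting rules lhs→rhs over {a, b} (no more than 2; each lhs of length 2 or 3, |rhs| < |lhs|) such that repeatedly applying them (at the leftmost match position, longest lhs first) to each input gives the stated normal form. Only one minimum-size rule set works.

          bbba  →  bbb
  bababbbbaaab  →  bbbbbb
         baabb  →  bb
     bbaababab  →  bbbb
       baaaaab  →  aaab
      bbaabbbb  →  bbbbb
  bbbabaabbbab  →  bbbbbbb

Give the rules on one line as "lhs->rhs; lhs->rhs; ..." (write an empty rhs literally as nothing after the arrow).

ba->b; baa->

  | bbba => bbb
  | bababbbbaaab => bbabbbbaaab => bbbbbbaaab => bbbbbab => bbbbbb
  | baabb => bb
  | bbaababab => bbabab => bbbab => bbbb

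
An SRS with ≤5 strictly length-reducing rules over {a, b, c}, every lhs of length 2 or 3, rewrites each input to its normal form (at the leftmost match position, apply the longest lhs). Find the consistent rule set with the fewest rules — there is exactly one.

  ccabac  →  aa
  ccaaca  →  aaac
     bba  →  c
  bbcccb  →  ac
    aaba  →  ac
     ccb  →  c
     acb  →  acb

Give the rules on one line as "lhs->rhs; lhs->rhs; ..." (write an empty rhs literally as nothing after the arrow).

  | ccabac => aabac => acac => acc => aa
  | ccaaca => aaaca => aaac
  | bba => ca => c
  | bbcccb => ccccb => accb => aab => ac

ab->c; bb->c; ca->c; cc->a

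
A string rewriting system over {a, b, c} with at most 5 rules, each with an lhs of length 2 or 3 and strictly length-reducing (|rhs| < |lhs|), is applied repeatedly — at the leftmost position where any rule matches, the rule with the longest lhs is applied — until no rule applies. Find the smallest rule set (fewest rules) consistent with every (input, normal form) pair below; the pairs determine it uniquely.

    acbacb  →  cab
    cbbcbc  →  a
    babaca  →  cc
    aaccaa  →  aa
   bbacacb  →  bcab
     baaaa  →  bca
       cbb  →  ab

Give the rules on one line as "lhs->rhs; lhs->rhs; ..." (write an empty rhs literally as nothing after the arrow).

  | acbacb => bacb => cab
  | cbbcbc => abcbc => abac => aca => a
  | babaca => bacaa => caaa => cc
  | aaccaa => acaa => aa

aaa->c; ac->; bac->ca; cb->a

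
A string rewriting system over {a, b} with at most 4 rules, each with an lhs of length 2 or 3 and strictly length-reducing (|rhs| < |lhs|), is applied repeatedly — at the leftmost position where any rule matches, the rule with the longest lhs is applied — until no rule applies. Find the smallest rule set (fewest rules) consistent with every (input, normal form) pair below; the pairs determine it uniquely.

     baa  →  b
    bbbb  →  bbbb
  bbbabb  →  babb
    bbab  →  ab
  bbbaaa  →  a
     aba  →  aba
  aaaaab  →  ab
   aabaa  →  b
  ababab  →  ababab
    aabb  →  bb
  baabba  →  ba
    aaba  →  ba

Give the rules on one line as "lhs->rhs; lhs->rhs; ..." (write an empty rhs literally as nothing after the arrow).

  | baa => b
  | bbbb
  | bbbabb => babb
  | bbab => ab

aa->; aaa->ba; bba->a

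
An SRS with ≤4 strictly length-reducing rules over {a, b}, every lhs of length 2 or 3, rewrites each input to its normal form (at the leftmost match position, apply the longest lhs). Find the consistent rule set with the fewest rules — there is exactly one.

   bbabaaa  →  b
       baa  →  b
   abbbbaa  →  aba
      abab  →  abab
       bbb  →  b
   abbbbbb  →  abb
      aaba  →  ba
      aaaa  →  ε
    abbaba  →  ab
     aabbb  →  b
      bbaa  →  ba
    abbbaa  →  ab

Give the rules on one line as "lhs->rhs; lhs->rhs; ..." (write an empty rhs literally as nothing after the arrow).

aa->; bba->b; bbb->b

  | bbabaaa => bbaaa => baa => b
  | baa => b
  | abbbbaa => abbaa => aba
  | abab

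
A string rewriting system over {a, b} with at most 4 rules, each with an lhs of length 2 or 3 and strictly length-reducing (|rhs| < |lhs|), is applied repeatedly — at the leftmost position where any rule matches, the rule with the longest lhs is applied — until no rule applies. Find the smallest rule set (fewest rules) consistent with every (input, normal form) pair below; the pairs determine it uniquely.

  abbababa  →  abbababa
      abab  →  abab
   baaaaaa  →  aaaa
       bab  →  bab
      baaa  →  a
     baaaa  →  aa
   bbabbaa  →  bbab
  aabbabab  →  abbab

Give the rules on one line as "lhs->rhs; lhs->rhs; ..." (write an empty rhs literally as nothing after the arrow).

  | abbababa
  | abab
  | baaaaaa => aaaa
  | bab

aab->bb; baa->; bbb->aa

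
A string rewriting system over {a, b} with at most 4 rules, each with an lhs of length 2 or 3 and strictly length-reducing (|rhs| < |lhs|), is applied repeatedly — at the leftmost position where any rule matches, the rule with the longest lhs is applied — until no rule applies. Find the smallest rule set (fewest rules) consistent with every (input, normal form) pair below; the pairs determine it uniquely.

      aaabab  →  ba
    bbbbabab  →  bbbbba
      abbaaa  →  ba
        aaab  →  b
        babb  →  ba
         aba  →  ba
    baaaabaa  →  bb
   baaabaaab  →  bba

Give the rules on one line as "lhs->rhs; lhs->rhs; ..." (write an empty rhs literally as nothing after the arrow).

aaa->; ab->a; aba->ba; baa->b

  | aaabab => bab => ba
  | bbbbabab => bbbbbab => bbbbba
  | abbaaa => abaaa => baaa => ba
  | aaab => b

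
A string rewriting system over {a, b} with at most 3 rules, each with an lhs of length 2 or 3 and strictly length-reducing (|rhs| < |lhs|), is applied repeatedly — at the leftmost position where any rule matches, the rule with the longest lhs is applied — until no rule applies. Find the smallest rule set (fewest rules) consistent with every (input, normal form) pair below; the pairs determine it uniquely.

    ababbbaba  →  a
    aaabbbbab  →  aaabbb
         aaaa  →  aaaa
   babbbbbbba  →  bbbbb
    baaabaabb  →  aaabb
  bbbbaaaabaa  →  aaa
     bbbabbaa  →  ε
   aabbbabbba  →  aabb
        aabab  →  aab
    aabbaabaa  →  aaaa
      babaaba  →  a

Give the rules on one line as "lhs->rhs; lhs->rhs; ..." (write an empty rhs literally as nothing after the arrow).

ba->; bba->

  | ababbbaba => abbbaba => abba => a
  | aaabbbbab => aaabbb
  | aaaa
  | babbbbbbba => bbbbbbba => bbbbb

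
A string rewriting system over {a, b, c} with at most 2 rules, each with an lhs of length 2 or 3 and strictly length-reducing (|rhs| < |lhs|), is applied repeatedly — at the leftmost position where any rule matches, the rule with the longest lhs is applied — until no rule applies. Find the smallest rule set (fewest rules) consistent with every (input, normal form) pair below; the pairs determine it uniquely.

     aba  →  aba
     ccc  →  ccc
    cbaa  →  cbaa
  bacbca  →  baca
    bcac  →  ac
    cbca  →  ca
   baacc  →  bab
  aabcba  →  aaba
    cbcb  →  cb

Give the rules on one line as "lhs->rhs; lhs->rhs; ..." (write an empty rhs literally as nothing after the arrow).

  | aba
  | ccc
  | cbaa
  | bacbca => baca

acc->b; bc->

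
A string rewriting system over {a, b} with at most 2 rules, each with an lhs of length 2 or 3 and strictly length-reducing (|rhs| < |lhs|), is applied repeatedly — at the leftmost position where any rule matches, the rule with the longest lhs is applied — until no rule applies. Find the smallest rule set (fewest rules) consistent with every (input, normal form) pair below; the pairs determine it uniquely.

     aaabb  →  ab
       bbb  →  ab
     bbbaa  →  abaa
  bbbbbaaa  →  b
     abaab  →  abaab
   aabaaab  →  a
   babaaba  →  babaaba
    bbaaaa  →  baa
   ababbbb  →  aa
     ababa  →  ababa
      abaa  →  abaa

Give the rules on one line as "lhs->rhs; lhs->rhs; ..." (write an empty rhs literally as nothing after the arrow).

aaa->b; bb->a

  | aaabb => bbb => ab
  | bbb => ab
  | bbbaa => abaa
  | bbbbbaaa => abbbaaa => aabaaa => aabb => aaa => b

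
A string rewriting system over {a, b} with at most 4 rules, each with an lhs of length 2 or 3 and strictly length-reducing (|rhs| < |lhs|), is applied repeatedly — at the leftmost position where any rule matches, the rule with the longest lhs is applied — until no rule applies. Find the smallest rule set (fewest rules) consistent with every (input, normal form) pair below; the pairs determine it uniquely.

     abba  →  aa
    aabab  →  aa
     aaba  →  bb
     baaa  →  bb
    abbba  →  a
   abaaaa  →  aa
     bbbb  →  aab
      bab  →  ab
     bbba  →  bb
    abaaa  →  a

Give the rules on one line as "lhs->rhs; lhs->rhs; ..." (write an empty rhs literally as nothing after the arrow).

  | abba => aba => aa
  | aabab => aaab => bbb => aa
  | aaba => aaa => bb
  | baaa => aaa => bb

aaa->bb; ba->a; bbb->aa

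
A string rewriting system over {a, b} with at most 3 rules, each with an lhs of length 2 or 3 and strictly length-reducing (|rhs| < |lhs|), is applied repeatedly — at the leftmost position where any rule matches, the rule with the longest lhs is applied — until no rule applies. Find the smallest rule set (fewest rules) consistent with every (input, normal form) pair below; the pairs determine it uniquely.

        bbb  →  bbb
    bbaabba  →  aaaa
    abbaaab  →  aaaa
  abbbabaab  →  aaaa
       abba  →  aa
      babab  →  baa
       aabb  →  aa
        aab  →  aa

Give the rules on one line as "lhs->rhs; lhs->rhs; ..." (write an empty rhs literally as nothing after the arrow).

  | bbb
  | bbaabba => aaabba => aaaba => aaaa
  | abbaaab => abaaab => aaaab => aaaa
  | abbbabaab => abbabaab => ababaab => aabaab => aaaab => aaaa

ab->a; bba->aa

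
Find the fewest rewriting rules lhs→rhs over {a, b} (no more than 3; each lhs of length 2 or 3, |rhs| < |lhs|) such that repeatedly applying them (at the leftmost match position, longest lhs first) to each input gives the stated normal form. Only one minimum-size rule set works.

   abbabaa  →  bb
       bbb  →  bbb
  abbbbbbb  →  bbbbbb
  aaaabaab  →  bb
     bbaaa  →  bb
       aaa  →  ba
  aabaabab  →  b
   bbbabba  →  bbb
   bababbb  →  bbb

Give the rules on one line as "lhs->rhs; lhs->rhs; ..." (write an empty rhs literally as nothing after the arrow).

aa->b; ab->; bba->b

  | abbabaa => babaa => baa => bb
  | bbb
  | abbbbbbb => bbbbbb
  | aaaabaab => baabaab => bbbaab => bbab => bb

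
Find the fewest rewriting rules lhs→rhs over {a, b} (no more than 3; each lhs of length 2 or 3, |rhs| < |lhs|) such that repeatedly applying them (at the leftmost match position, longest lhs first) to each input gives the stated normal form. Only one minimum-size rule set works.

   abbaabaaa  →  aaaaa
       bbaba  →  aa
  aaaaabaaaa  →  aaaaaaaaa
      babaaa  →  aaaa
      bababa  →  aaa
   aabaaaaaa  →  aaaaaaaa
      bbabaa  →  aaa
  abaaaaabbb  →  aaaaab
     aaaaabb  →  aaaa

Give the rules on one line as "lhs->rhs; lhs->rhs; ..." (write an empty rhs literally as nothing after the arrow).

  | abbaabaaa => aabaaa => aaaaa
  | bbaba => baba => aba => aa
  | aaaaabaaaa => aaaaaaaaa
  | babaaa => abaaa => aaaa

abb->; ba->a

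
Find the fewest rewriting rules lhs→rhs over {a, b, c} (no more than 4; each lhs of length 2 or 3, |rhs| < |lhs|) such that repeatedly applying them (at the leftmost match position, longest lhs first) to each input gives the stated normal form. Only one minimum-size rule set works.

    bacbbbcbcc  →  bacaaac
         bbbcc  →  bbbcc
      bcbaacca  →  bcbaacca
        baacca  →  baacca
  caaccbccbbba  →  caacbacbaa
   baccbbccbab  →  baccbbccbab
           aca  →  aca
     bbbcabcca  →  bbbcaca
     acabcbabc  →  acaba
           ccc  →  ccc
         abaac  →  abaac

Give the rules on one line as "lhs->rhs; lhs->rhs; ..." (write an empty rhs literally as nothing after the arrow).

  | bacbbbcbcc => bacbbbbac => bacbbaac => bacaaac
  | bbbcc
  | bcbaacca
  | baacca

abc->a; bba->aa; cbc->ba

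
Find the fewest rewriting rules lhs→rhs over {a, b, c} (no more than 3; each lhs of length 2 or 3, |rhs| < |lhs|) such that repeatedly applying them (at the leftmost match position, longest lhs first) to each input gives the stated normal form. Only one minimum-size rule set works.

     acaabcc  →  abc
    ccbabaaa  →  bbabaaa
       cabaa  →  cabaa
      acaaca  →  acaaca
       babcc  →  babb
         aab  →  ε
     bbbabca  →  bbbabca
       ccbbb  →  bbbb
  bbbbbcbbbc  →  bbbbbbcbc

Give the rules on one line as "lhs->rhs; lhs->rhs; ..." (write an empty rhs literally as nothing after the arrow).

aab->; cbb->bc; cc->b

  | acaabcc => accc => abc
  | ccbabaaa => bbabaaa
  | cabaa
  | acaaca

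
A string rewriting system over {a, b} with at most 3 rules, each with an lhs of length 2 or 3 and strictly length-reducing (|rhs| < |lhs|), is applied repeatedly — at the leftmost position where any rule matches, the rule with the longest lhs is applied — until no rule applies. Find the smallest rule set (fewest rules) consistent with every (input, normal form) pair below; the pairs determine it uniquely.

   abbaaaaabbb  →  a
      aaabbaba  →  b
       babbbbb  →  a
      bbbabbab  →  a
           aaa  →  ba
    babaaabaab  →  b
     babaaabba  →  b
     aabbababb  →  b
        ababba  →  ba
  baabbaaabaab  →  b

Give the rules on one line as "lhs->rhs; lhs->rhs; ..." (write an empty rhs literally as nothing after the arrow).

aa->b; ab->b; bb->a

  | abbaaaaabbb => bbaaaaabbb => aaaaaabbb => baaaabbb => bbaabbb => aaabbb => babbb => bbbb => abb => bb => a
  | aaabbaba => babbaba => bbbaba => ababa => baba => bba => aa => b
  | babbbbb => bbbbbb => abbbb => bbbb => abb => bb => a
  | bbbabbab => ababbab => babbab => bbbab => abab => bab => bb => a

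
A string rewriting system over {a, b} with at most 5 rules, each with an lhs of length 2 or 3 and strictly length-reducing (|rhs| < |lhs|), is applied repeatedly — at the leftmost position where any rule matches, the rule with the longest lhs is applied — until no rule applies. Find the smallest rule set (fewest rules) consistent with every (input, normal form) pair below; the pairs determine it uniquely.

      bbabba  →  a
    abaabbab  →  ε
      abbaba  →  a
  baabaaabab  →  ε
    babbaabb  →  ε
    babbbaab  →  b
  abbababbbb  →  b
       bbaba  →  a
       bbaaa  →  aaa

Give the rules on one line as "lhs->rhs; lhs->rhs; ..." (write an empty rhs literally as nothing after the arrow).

  | bbabba => abba => ba => a
  | abaabbab => aabbab => bbab => ab => ε
  | abbaba => baba => aba => a
  | baabaaabab => aabaaabab => baaabab => aaabab => abab => ab => ε

aab->b; ab->; ba->a; bb->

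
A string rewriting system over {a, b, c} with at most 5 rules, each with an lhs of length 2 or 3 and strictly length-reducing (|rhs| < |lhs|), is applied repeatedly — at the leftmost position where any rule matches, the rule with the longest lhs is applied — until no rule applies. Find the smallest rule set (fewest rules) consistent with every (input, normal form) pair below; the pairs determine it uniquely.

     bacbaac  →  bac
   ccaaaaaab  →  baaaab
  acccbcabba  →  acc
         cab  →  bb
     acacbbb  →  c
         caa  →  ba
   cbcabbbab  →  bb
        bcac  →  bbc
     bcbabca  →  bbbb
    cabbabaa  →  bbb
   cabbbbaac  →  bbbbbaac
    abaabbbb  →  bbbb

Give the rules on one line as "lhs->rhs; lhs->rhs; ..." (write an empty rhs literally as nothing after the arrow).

  | bacbaac => bacaac => bac
  | ccaaaaaab => cbaaaaab => caaaaab => baaaab
  | acccbcabba => accccabba => acccbbba => acccbba => acccba => accca => accb => acc
  | cab => bb

aba->ac; aca->; ca->b; cb->c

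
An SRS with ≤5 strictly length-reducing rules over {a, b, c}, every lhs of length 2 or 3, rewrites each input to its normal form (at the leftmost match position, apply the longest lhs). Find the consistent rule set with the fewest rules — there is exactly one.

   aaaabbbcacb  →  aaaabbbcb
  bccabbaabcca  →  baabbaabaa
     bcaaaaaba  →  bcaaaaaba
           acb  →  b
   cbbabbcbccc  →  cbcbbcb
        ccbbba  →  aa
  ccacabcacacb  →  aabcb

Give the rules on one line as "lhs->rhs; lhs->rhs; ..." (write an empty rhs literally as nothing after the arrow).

  | aaaabbbcacb => aaaabbbcb
  | bccabbaabcca => baabbaabcca => baabbaabaa
  | bcaaaaaba
  | acb => b

ac->; bab->cb; cc->a; ccb->cc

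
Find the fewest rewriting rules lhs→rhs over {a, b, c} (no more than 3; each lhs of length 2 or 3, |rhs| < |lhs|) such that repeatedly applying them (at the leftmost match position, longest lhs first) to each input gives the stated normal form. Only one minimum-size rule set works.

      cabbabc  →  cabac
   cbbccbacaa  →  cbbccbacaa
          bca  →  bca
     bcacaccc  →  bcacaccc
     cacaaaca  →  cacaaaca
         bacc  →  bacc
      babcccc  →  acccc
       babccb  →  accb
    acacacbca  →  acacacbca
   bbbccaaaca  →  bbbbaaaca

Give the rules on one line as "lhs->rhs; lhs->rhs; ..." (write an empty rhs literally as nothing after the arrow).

  | cabbabc => cabac
  | cbbccbacaa
  | bca
  | bcacaccc

bab->a; cca->ba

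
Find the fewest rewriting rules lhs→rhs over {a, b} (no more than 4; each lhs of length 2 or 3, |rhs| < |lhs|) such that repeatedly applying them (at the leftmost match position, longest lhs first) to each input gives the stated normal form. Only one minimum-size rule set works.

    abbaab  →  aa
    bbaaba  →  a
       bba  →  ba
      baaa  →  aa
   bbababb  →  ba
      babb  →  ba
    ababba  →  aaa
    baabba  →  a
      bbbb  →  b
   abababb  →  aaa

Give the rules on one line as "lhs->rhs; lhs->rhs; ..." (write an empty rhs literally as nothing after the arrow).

ab->a; abb->ba; baa->ab; bb->b

  | abbaab => baaab => abab => aab => aa
  | bbaaba => baaba => abba => baa => ab => a
  | bba => ba
  | baaa => aba => aa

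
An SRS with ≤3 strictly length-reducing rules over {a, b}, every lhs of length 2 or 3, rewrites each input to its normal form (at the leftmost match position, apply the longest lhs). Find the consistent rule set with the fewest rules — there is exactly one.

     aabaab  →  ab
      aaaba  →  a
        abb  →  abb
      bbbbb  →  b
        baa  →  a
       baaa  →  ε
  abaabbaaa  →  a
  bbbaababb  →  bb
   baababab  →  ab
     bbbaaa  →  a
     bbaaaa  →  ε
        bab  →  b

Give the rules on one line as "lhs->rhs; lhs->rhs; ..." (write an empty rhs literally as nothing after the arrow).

aa->; ba->; bbb->ab

  | aabaab => baab => ab
  | aaaba => aba => a
  | abb
  | bbbbb => abbb => aab => b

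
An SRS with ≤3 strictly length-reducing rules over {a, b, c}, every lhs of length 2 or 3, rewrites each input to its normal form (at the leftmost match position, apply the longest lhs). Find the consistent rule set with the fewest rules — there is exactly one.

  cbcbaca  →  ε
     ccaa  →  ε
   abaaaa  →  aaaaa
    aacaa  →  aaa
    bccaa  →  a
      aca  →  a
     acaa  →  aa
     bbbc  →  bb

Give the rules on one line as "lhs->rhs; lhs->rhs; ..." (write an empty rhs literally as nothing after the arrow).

  | cbcbaca => cbaca => caca => ca => ε
  | ccaa => ca => ε
  | abaaaa => aaaaa
  | aacaa => aaa

ba->a; bc->; ca->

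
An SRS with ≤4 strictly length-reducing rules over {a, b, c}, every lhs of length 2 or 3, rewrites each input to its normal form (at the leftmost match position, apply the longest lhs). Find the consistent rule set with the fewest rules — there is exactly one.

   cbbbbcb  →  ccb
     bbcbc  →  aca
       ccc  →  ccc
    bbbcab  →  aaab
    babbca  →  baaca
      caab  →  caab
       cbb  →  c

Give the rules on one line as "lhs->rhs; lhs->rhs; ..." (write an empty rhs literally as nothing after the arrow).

  | cbbbbcb => cbbcb => ccb
  | bbcbc => acbc => aca
  | ccc
  | bbbcab => abcab => aaab

bb->a; bc->a; cbb->c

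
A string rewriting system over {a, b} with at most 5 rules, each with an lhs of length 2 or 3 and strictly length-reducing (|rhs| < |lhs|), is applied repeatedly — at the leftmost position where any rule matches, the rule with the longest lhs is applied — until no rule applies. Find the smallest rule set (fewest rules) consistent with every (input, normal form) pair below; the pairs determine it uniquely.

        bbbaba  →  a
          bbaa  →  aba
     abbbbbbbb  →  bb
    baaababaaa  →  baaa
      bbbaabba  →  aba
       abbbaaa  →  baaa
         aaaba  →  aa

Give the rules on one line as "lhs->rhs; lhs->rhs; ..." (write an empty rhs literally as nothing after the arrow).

aab->; abb->; bba->ab; bbb->bb

  | bbbaba => bbaba => abba => a
  | bbaa => aba
  | abbbbbbbb => bbbbbb => bbbbb => bbbb => bbb => bb
  | baaababaaa => baabaaa => baaa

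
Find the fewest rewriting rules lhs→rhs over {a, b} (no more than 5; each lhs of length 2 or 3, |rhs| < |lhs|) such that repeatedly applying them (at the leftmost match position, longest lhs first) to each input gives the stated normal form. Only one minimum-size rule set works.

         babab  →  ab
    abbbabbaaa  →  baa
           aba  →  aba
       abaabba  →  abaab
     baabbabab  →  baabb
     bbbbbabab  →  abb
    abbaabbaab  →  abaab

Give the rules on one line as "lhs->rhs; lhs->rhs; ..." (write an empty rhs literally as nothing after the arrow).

aaa->; bab->; bba->b; bbb->a

  | babab => ab
  | abbbabbaaa => aaabbaaa => bbaaa => baa
  | aba
  | abaabba => abaab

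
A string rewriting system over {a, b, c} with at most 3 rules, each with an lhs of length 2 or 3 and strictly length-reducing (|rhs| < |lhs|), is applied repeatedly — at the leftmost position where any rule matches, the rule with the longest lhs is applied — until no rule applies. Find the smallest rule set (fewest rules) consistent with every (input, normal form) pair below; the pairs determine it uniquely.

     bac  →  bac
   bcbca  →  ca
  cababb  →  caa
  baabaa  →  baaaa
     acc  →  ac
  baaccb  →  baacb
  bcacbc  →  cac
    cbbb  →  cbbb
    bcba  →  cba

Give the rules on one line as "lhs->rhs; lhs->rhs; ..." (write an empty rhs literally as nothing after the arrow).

  | bac
  | bcbca => cbca => cca => ca
  | cababb => caabb => caab => caa
  | baabaa => baaaa

ab->a; bc->c; cc->c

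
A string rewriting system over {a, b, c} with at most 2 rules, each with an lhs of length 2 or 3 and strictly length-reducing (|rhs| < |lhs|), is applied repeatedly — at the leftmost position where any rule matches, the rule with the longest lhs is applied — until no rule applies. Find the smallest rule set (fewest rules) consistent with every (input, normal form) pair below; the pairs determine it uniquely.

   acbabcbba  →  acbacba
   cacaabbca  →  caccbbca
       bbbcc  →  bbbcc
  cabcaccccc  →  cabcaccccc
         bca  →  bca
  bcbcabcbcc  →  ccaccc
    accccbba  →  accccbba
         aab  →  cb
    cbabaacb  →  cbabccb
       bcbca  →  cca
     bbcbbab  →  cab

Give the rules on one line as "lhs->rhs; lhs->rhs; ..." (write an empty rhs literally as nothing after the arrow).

  | acbabcbba => acbacba
  | cacaabbca => caccbbca
  | bbbcc
  | cabcaccccc

aa->c; bcb->c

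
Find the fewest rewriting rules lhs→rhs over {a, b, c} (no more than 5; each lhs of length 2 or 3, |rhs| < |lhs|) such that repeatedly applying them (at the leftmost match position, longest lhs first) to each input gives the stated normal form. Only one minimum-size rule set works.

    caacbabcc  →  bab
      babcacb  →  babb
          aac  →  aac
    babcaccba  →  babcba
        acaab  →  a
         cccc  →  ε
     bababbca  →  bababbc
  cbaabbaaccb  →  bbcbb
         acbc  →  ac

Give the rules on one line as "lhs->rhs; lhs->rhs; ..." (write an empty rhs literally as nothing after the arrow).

acb->a; baa->cb; ca->c; cc->

  | caacbabcc => cacbabcc => ccbabcc => babcc => bab
  | babcacb => babccb => babb
  | aac
  | babcaccba => babcccba => babcba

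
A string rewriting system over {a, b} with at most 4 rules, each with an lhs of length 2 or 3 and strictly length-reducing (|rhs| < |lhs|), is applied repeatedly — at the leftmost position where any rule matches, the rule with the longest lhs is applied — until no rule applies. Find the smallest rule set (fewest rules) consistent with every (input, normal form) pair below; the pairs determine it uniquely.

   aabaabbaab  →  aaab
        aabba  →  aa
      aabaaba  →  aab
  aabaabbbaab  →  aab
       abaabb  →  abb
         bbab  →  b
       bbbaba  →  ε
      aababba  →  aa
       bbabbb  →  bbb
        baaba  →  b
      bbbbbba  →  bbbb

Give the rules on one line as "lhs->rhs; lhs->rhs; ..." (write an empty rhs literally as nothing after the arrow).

  | aabaabbaab => aababbaab => aabbaab => aaab
  | aabba => aa
  | aabaaba => aababa => aaba => aab
  | aabaabbbaab => aababbbaab => aabbbaab => aabab => aab

ba->b; bab->b; bba->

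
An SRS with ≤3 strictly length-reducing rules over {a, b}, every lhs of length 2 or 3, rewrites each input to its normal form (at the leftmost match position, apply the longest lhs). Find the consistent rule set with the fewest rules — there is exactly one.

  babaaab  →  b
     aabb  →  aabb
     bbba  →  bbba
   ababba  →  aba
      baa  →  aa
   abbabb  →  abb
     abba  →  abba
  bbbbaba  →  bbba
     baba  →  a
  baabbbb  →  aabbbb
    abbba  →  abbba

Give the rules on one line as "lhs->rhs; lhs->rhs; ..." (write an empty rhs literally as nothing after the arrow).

  | babaaab => aaab => b
  | aabb
  | bbba
  | ababba => aba

aaa->; baa->aa; bab->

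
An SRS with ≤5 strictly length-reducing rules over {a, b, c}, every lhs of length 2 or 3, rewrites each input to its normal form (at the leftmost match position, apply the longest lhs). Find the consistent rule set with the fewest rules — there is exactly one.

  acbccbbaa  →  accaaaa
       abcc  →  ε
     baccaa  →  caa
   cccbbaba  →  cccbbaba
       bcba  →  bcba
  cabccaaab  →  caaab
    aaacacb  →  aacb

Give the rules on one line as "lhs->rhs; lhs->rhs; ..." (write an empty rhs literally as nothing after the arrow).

  | acbccbbaa => accabbaa => accaaaa
  | abcc => aca => ε
  | baccaa => caa
  | cccbbaba

abb->aa; aca->; bac->; bcc->ca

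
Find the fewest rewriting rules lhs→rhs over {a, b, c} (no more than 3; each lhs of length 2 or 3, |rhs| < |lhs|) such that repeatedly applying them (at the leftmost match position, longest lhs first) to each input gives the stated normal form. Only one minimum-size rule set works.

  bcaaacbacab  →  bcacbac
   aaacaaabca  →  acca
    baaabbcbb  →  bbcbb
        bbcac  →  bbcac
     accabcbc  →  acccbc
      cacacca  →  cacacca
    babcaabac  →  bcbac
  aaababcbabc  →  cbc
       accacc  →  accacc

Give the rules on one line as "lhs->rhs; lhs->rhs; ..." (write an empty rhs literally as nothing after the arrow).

aa->; ab->

  | bcaaacbacab => bcacbacab => bcacbac
  | aaacaaabca => acaaabca => acabca => acca
  | baaabbcbb => babbcbb => bbcbb
  | bbcac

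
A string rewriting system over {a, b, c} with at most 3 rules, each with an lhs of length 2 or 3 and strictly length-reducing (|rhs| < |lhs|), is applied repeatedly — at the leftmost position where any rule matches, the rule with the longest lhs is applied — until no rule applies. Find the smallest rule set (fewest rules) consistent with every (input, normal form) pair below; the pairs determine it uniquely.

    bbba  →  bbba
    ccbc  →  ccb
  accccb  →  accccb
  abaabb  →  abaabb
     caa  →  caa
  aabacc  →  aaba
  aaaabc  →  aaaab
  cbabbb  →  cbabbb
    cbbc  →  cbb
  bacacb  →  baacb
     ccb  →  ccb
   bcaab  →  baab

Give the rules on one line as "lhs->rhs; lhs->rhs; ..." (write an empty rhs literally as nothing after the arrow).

bac->ba; bc->b

  | bbba
  | ccbc => ccb
  | accccb
  | abaabb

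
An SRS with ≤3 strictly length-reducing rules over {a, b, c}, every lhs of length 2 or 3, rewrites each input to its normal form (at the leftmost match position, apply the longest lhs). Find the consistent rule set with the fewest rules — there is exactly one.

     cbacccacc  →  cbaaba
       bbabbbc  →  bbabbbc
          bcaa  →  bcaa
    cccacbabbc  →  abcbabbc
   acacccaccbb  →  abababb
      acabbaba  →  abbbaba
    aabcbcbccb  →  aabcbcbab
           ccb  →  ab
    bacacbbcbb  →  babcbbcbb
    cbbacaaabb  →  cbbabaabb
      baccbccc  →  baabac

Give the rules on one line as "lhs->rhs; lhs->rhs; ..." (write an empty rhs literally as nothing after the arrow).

  | cbacccacc => cbaacacc => cbaabcc => cbaaba
  | bbabbbc
  | bcaa
  | cccacbabbc => acacbabbc => abcbabbc

aca->ab; cc->a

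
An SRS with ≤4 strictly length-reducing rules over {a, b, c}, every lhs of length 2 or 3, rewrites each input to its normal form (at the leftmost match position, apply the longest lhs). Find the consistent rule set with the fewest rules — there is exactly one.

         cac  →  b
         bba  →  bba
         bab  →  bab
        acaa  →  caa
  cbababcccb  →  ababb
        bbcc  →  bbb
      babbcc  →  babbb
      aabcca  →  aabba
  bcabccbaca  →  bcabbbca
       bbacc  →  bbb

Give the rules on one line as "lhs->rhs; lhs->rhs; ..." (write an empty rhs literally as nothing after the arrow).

ac->c; cb->; cc->b

  | cac => cc => b
  | bba
  | bab
  | acaa => caa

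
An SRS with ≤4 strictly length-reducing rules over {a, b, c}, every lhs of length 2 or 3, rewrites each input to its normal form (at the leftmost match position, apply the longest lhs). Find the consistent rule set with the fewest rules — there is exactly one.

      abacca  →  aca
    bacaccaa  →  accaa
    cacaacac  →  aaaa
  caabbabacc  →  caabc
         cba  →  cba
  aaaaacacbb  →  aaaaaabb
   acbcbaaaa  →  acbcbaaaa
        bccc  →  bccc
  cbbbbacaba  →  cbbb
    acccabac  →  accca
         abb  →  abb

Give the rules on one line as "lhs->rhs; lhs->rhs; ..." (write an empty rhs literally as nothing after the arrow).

  | abacca => aca
  | bacaccaa => accaa
  | cacaacac => aaacac => aaaa
  | caabbabacc => caabbbacc => caabbbcc => caabc

bac->; bba->bb; bbc->; cac->a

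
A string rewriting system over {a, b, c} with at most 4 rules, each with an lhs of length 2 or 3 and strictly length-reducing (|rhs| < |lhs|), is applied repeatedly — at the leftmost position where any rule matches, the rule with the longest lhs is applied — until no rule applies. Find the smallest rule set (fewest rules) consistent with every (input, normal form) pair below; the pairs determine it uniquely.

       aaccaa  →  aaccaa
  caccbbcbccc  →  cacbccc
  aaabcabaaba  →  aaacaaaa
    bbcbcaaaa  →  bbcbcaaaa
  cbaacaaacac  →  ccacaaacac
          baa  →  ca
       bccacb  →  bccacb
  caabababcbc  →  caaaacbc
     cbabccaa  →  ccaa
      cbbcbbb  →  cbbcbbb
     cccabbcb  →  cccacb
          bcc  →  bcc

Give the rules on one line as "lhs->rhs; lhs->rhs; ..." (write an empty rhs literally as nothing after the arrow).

ab->a; ba->c; ccb->

  | aaccaa
  | caccbbcbccc => cabcbccc => cacbccc
  | aaabcabaaba => aaacabaaba => aaacaaaba => aaacaaaa
  | bbcbcaaaa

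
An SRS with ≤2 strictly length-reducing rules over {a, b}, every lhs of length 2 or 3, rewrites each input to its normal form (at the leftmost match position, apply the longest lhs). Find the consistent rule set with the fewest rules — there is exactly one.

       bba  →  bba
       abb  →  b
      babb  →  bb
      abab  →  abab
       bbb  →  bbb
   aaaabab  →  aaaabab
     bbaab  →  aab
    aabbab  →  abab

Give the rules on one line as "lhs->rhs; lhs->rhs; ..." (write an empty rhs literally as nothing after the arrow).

abb->b; baa->aa

  | bba
  | abb => b
  | babb => bb
  | abab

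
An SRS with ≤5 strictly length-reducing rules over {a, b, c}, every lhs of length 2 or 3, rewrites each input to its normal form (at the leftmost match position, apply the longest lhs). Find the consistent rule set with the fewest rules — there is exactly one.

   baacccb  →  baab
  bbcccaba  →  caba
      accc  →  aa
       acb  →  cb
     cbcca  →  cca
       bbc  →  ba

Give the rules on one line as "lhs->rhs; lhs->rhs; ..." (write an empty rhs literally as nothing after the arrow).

aac->aa; ac->c; bc->a; ccc->aa

  | baacccb => baaccb => baacb => baab
  | bbcccaba => baccaba => bccaba => acaba => caba
  | accc => ccc => aa
  | acb => cb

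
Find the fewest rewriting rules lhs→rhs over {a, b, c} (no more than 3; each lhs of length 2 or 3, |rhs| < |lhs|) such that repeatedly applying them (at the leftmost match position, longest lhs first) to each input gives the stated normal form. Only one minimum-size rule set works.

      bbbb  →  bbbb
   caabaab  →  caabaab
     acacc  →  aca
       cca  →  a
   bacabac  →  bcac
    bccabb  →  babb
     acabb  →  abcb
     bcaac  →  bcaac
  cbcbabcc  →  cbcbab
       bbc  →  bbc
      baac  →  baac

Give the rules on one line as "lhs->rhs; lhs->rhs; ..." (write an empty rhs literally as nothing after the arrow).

  | bbbb
  | caabaab
  | acacc => aca
  | cca => a

bac->c; cab->bc; cc->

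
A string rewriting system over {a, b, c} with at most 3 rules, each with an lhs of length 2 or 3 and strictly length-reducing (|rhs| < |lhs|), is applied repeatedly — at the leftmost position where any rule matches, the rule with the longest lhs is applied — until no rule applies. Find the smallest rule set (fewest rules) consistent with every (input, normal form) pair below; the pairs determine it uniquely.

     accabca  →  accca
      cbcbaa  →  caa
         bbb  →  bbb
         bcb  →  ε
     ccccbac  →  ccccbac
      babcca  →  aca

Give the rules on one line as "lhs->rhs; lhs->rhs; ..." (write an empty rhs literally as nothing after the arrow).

  | accabca => accca
  | cbcbaa => cabaa => caa
  | bbb
  | bcb => ab => ε

ab->; bc->a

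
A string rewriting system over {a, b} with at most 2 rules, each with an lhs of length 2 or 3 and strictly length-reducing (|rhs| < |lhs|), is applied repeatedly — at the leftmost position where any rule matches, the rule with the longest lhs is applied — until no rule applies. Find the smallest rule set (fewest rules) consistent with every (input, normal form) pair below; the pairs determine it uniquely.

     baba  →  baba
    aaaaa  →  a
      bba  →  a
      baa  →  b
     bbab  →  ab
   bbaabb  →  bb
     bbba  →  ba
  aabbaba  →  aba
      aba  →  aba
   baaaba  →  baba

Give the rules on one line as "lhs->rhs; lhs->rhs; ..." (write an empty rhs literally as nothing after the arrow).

  | baba
  | aaaaa => aaa => a
  | bba => a
  | baa => b

aa->; bba->a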